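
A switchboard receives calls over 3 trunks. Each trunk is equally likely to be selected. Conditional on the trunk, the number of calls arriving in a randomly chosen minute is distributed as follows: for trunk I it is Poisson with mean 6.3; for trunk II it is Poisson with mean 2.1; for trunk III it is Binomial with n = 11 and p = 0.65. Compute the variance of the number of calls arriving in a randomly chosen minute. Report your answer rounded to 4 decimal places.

Per component, I: μ=6.3, E[X²]=45.99; II: μ=2.1, E[X²]=6.51; III: μ=7.15, E[X²]=53.625.
E[X] = 0.333333·6.3 + 0.333333·2.1 + 0.333333·7.15 = 5.18333.
E[X²] = 0.333333·45.99 + 0.333333·6.51 + 0.333333·53.625 = 35.375.
Var(X) = E[X²] − (E[X])² = 35.375 − 26.8669 = 8.50806.

8.5081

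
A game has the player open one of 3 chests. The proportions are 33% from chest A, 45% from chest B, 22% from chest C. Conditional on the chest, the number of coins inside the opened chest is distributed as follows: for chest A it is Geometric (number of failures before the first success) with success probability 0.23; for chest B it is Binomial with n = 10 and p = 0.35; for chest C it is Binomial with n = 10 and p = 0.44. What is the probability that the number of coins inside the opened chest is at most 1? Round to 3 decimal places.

0.179

Conditional on each chest, P(X ≤ 1): A: 0.4071; B: 0.0859544; C: 0.0268642.
By total probability, P(X ≤ 1) = 0.33·0.4071 + 0.45·0.0859544 + 0.22·0.0268642 = 0.178933.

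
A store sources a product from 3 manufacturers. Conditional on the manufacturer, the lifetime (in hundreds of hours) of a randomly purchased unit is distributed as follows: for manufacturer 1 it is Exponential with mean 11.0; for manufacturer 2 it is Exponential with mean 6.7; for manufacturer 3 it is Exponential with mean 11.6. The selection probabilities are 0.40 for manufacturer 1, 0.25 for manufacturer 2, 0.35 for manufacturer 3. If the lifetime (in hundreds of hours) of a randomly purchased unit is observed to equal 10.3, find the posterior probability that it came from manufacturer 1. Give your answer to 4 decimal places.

Likelihoods f(10.3 | ·): 1: 0.035641; 2: 0.0320833; 3: 0.0354747.
Posterior ∝ prior × likelihood. Numerator for 1: 0.4·0.035641 = 0.0142564.
Normalizing constant: 0.4·0.035641 + 0.25·0.0320833 + 0.35·0.0354747 = 0.0346933.
P(1 | observation) = 0.0142564 / 0.0346933 = 0.410926.

0.4109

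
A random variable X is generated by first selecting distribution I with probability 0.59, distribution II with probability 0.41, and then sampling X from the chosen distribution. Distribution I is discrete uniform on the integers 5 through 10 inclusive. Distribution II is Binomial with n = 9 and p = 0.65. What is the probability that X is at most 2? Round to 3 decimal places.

Conditional on each component, P(X ≤ 2): I: 0; II: 0.0111822.
By total probability, P(X ≤ 2) = 0.59·0 + 0.41·0.0111822 = 0.00458469.

0.005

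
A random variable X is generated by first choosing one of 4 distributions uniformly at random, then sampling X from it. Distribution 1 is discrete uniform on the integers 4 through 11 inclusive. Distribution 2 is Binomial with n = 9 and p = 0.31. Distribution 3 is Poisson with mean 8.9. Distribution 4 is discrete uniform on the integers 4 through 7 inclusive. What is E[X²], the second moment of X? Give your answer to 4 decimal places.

47.7048

For each component E[X²] = Var + (mean)², giving 1: 61.5; 2: 9.7092; 3: 88.11; 4: 31.5.
Overall E[X²] = 0.25·61.5 + 0.25·9.7092 + 0.25·88.11 + 0.25·31.5 = 47.7048.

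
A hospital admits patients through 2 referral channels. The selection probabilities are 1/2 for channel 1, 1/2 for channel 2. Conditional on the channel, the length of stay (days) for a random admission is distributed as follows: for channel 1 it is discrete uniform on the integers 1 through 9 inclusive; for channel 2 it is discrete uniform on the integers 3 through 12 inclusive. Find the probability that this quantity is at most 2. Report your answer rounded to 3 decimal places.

Conditional on each channel, P(X ≤ 2): 1: 0.222222; 2: 0.
By total probability, P(X ≤ 2) = 0.5·0.222222 + 0.5·0 = 0.111111.

0.111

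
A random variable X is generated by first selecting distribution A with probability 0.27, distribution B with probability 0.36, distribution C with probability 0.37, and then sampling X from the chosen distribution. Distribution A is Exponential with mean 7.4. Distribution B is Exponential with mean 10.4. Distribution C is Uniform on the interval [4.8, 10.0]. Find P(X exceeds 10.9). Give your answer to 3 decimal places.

Conditional on each component, P(X > 10.9): A: 0.229243; B: 0.350611; C: 0.
By total probability, P(X > 10.9) = 0.27·0.229243 + 0.36·0.350611 + 0.37·0 = 0.188116.

0.188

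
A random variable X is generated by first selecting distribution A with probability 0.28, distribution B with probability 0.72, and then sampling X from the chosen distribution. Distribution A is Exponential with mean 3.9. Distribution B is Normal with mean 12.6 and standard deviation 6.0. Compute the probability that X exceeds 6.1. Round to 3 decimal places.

Conditional on each component, P(X > 6.1): A: 0.209276; B: 0.86067.
By total probability, P(X > 6.1) = 0.28·0.209276 + 0.72·0.86067 = 0.678279.

0.678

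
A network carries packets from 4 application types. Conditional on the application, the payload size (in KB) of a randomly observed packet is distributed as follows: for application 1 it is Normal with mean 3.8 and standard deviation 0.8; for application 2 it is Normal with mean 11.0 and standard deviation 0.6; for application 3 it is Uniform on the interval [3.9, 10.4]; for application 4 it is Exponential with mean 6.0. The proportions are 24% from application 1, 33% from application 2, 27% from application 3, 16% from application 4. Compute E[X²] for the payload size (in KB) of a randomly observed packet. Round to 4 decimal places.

For each component E[X²] = Var + (mean)², giving 1: 15.08; 2: 121.36; 3: 54.6433; 4: 72.
Overall E[X²] = 0.24·15.08 + 0.33·121.36 + 0.27·54.6433 + 0.16·72 = 69.9417.

69.9417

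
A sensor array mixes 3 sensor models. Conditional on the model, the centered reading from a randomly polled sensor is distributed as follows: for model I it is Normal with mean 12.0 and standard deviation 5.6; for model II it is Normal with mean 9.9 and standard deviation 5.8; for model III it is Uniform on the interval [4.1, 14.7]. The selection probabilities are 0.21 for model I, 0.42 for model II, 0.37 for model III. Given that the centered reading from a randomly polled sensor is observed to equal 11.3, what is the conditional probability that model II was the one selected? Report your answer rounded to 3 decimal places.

Likelihoods f(11.3 | ·): I: 0.0706853; II: 0.0668083; III: 0.0943396.
Posterior ∝ prior × likelihood. Numerator for II: 0.42·0.0668083 = 0.0280595.
Normalizing constant: 0.21·0.0706853 + 0.42·0.0668083 + 0.37·0.0943396 = 0.077809.
P(II | observation) = 0.0280595 / 0.077809 = 0.36062.

0.361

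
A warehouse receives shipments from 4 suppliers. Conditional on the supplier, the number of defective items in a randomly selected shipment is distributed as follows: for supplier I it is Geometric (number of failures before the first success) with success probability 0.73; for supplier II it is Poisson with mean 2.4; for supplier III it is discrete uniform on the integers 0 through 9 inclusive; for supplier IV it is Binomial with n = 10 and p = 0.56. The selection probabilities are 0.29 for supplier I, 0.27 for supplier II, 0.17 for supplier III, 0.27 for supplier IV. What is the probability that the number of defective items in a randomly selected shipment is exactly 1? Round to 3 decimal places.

Conditional on each supplier, P(X = 1): I: 0.1971; II: 0.217723; III: 0.1; IV: 0.00346148.
By total probability, P(X = 1) = 0.29·0.1971 + 0.27·0.217723 + 0.17·0.1 + 0.27·0.00346148 = 0.133879.

0.134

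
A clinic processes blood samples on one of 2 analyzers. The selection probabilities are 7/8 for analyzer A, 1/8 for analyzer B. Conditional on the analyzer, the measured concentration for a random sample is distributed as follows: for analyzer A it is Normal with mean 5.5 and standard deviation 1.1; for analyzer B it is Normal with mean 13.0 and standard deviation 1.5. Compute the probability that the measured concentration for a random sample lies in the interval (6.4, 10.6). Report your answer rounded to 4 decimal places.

0.1876

Conditional on each analyzer, P(6.4 < X < 10.6): A: 0.206625; B: 0.0547939.
By total probability, P(6.4 < X < 10.6) = 0.875·0.206625 + 0.125·0.0547939 = 0.187646.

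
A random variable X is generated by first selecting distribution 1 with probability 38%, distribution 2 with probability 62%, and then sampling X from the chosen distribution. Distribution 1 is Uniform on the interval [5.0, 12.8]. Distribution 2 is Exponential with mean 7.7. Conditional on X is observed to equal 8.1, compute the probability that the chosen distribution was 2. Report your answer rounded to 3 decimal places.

Likelihoods f(8.1 | ·): 1: 0.128205; 2: 0.045358.
Posterior ∝ prior × likelihood. Numerator for 2: 0.62·0.045358 = 0.028122.
Normalizing constant: 0.38·0.128205 + 0.62·0.045358 = 0.0768399.
P(2 | observation) = 0.028122 / 0.0768399 = 0.365981.

0.366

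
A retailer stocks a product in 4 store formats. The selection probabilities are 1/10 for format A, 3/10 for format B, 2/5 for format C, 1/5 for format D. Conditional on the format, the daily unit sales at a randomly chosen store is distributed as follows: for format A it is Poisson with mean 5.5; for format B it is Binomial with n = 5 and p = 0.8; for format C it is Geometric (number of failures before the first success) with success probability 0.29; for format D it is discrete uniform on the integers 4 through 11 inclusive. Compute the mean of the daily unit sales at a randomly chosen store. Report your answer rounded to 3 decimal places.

Component means — A: 5.5; B: 4; C: 2.44828; D: 7.5.
E[X] = 0.1·5.5 + 0.3·4 + 0.4·2.44828 + 0.2·7.5 = 4.22931.

4.229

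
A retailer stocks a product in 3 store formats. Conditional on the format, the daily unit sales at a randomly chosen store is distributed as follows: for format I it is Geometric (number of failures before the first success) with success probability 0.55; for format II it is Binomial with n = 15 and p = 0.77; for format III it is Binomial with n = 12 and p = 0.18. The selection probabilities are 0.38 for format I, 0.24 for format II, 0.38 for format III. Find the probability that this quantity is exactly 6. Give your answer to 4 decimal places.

0.0058

Conditional on each format, P(X = 6): I: 0.00456707; II: 0.00187888; III: 0.00955411.
By total probability, P(X = 6) = 0.38·0.00456707 + 0.24·0.00187888 + 0.38·0.00955411 = 0.00581698.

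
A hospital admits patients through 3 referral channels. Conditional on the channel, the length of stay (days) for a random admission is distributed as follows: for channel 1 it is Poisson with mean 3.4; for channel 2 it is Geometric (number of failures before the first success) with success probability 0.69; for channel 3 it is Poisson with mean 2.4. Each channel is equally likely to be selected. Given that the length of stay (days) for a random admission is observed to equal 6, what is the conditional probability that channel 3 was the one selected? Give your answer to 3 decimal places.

Likelihoods P(X=6 | ·): 1: 0.0716044; 2: 0.000612378; 3: 0.0240784.
Posterior ∝ prior × likelihood. Numerator for 3: 0.333333·0.0240784 = 0.00802614.
Normalizing constant: 0.333333·0.0716044 + 0.333333·0.000612378 + 0.333333·0.0240784 = 0.0320984.
P(3 | observation) = 0.00802614 / 0.0320984 = 0.250048.

0.250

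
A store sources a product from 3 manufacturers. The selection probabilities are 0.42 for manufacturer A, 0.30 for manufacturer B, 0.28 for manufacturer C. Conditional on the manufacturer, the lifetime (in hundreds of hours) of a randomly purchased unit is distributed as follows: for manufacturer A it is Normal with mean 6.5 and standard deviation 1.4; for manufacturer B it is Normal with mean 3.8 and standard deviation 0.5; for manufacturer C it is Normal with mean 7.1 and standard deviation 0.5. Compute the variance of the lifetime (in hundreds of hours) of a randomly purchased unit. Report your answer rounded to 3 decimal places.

Per component, A: μ=6.5, E[X²]=44.21; B: μ=3.8, E[X²]=14.69; C: μ=7.1, E[X²]=50.66.
E[X] = 0.42·6.5 + 0.3·3.8 + 0.28·7.1 = 5.858.
E[X²] = 0.42·44.21 + 0.3·14.69 + 0.28·50.66 = 37.16.
Var(X) = E[X²] − (E[X])² = 37.16 − 34.3162 = 2.84384.

2.844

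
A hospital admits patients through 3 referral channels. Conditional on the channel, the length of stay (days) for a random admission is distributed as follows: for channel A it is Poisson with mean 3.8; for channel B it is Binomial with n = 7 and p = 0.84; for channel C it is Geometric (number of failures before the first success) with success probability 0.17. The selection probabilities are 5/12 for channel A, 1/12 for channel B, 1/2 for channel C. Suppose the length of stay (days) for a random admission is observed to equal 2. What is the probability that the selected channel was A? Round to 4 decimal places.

0.5342

Likelihoods P(X=2 | ·): A: 0.161517; B: 0.00155374; C: 0.117113.
Posterior ∝ prior × likelihood. Numerator for A: 0.416667·0.161517 = 0.0672987.
Normalizing constant: 0.416667·0.161517 + 0.0833333·0.00155374 + 0.5·0.117113 = 0.125985.
P(A | observation) = 0.0672987 / 0.125985 = 0.534182.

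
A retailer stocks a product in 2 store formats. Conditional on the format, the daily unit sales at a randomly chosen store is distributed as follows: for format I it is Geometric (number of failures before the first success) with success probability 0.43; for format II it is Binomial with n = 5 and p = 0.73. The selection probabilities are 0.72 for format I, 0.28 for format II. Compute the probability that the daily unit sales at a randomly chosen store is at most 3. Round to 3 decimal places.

Conditional on each format, P(X ≤ 3): I: 0.89444; II: 0.409317.
By total probability, P(X ≤ 3) = 0.72·0.89444 + 0.28·0.409317 = 0.758605.

0.759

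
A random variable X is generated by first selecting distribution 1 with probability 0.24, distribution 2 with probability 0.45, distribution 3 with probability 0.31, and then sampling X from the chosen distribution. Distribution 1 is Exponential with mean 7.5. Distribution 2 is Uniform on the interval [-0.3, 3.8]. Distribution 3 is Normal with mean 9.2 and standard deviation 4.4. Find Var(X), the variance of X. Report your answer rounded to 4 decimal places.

Per component, 1: μ=7.5, E[X²]=112.5; 2: μ=1.75, E[X²]=4.46333; 3: μ=9.2, E[X²]=104.
E[X] = 0.24·7.5 + 0.45·1.75 + 0.31·9.2 = 5.4395.
E[X²] = 0.24·112.5 + 0.45·4.46333 + 0.31·104 = 61.2485.
Var(X) = E[X²] − (E[X])² = 61.2485 − 29.5882 = 31.6603.

31.6603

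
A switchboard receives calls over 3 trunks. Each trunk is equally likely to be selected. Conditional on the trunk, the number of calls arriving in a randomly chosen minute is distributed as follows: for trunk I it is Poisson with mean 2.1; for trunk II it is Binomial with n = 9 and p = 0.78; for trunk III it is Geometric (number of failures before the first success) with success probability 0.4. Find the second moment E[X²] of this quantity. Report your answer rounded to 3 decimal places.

21.112

For each component E[X²] = Var + (mean)², giving I: 6.51; II: 50.8248; III: 6.
Overall E[X²] = 0.333333·6.51 + 0.333333·50.8248 + 0.333333·6 = 21.1116.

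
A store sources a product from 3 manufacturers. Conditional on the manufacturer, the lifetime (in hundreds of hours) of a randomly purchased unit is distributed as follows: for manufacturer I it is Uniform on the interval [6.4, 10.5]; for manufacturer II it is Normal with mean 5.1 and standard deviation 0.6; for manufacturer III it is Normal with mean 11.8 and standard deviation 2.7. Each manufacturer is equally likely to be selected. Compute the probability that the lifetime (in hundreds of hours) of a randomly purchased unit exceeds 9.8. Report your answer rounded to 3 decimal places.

0.314

Conditional on each manufacturer, P(X > 9.8): I: 0.170732; II: 2.44249e-15; III: 0.770575.
By total probability, P(X > 9.8) = 0.333333·0.170732 + 0.333333·2.44249e-15 + 0.333333·0.770575 = 0.313769.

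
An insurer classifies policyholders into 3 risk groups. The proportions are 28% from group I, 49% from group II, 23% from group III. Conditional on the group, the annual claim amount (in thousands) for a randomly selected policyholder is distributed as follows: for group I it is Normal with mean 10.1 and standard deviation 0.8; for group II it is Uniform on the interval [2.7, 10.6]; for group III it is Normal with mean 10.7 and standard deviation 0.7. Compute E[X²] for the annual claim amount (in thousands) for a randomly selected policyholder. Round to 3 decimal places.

For each component E[X²] = Var + (mean)², giving I: 102.65; II: 49.4233; III: 114.98.
Overall E[X²] = 0.28·102.65 + 0.49·49.4233 + 0.23·114.98 = 79.4048.

79.405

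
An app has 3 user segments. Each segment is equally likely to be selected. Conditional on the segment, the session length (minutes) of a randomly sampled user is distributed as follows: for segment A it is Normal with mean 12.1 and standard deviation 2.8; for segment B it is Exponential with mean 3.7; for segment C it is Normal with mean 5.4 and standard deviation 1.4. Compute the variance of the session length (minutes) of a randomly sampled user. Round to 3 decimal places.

20.979

Per component, A: μ=12.1, E[X²]=154.25; B: μ=3.7, E[X²]=27.38; C: μ=5.4, E[X²]=31.12.
E[X] = 0.333333·12.1 + 0.333333·3.7 + 0.333333·5.4 = 7.06667.
E[X²] = 0.333333·154.25 + 0.333333·27.38 + 0.333333·31.12 = 70.9167.
Var(X) = E[X²] − (E[X])² = 70.9167 − 49.9378 = 20.9789.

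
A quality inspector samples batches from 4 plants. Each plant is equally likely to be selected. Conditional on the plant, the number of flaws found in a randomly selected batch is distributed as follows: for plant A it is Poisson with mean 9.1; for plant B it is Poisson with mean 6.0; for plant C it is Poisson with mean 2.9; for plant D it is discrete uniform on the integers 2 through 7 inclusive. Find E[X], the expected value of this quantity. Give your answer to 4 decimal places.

Component means — A: 9.1; B: 6; C: 2.9; D: 4.5.
E[X] = 0.25·9.1 + 0.25·6 + 0.25·2.9 + 0.25·4.5 = 5.625.

5.6250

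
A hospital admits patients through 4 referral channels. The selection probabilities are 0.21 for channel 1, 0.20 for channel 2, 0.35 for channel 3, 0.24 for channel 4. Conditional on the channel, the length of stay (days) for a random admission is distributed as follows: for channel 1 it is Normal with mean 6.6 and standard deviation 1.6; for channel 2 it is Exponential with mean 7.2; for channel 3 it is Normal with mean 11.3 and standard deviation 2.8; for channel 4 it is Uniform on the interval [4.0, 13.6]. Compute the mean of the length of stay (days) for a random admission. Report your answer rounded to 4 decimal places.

8.8930

Component means — 1: 6.6; 2: 7.2; 3: 11.3; 4: 8.8.
E[X] = 0.21·6.6 + 0.2·7.2 + 0.35·11.3 + 0.24·8.8 = 8.893.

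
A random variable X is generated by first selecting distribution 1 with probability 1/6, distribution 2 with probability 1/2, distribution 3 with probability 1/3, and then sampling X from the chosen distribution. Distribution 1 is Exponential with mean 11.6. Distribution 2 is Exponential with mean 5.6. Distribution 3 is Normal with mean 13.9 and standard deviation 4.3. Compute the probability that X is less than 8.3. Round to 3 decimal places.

0.504

Conditional on each component, P(X < 8.3): 1: 0.511061; 2: 0.77285; 3: 0.0964026.
By total probability, P(X < 8.3) = 0.166667·0.511061 + 0.5·0.77285 + 0.333333·0.0964026 = 0.503736.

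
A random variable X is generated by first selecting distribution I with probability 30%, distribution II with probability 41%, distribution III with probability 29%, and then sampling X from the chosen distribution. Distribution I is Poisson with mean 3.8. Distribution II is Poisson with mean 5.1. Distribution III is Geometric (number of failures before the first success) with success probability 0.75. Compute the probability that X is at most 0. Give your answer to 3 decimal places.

Conditional on each component, P(X ≤ 0): I: 0.0223708; II: 0.00609675; III: 0.75.
By total probability, P(X ≤ 0) = 0.3·0.0223708 + 0.41·0.00609675 + 0.29·0.75 = 0.226711.

0.227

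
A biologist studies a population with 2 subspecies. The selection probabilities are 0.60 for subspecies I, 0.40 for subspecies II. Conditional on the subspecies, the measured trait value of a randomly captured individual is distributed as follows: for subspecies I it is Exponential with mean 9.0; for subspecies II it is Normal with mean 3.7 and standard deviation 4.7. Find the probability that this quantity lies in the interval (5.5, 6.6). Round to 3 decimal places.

0.070

Conditional on each subspecies, P(5.5 < X < 6.6): I: 0.0624422; II: 0.0822574.
By total probability, P(5.5 < X < 6.6) = 0.6·0.0624422 + 0.4·0.0822574 = 0.0703683.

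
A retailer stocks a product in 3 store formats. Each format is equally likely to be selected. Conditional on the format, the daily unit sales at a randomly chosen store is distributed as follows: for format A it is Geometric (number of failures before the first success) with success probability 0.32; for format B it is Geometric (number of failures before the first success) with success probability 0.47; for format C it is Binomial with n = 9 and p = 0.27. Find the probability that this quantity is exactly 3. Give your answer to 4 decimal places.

0.1403

Conditional on each format, P(X = 3): A: 0.100618; B: 0.0699722; C: 0.250212.
By total probability, P(X = 3) = 0.333333·0.100618 + 0.333333·0.0699722 + 0.333333·0.250212 = 0.140267.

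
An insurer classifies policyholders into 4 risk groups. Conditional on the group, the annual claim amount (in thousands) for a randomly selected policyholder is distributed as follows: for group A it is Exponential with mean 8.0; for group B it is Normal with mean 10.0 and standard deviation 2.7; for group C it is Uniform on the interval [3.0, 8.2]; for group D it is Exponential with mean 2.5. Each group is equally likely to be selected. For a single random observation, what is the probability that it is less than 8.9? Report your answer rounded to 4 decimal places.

0.7462

Conditional on each group, P(X < 8.9): A: 0.671264; B: 0.341854; C: 1; D: 0.971561.
By total probability, P(X < 8.9) = 0.25·0.671264 + 0.25·0.341854 + 0.25·1 + 0.25·0.971561 = 0.74617.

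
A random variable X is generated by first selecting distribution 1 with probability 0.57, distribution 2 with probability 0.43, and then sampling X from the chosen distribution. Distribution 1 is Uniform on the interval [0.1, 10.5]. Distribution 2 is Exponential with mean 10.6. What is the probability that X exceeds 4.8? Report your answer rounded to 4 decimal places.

Conditional on each component, P(X > 4.8): 1: 0.548077; 2: 0.635826.
By total probability, P(X > 4.8) = 0.57·0.548077 + 0.43·0.635826 = 0.585809.

0.5858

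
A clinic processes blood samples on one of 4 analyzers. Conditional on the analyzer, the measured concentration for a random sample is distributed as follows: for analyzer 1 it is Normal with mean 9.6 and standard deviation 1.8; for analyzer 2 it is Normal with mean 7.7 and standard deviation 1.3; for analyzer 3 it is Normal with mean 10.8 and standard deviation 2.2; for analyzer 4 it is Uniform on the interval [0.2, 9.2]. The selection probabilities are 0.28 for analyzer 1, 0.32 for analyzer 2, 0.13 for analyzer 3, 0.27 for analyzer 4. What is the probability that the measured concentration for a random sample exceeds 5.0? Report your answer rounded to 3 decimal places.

Conditional on each analyzer, P(X > 5.0): 1: 0.994699; 2: 0.981096; 3: 0.99581; 4: 0.466667.
By total probability, P(X > 5.0) = 0.28·0.994699 + 0.32·0.981096 + 0.13·0.99581 + 0.27·0.466667 = 0.847922.

0.848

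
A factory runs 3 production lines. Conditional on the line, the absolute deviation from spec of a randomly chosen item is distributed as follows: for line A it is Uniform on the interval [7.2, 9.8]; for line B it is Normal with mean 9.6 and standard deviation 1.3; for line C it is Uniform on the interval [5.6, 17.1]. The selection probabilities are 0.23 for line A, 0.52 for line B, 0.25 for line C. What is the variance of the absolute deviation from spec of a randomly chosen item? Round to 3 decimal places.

Per component, A: μ=8.5, E[X²]=72.8133; B: μ=9.6, E[X²]=93.85; C: μ=11.35, E[X²]=139.843.
E[X] = 0.23·8.5 + 0.52·9.6 + 0.25·11.35 = 9.7845.
E[X²] = 0.23·72.8133 + 0.52·93.85 + 0.25·139.843 = 100.51.
Var(X) = E[X²] − (E[X])² = 100.51 − 95.7364 = 4.77346.

4.773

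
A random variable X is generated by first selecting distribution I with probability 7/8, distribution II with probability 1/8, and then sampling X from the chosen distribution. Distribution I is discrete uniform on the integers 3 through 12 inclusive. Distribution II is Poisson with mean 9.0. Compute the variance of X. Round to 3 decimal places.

Per component, I: μ=7.5, E[X²]=64.5; II: μ=9, E[X²]=90.
E[X] = 0.875·7.5 + 0.125·9 = 7.6875.
E[X²] = 0.875·64.5 + 0.125·90 = 67.6875.
Var(X) = E[X²] − (E[X])² = 67.6875 − 59.0977 = 8.58984.

8.590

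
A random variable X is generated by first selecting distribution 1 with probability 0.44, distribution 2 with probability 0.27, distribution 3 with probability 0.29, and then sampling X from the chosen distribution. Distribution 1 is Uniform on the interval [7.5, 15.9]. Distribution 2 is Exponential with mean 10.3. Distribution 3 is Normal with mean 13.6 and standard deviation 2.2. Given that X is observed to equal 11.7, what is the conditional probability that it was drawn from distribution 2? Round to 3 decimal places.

Likelihoods f(11.7 | ·): 1: 0.119048; 2: 0.0311773; 3: 0.124889.
Posterior ∝ prior × likelihood. Numerator for 2: 0.27·0.0311773 = 0.00841786.
Normalizing constant: 0.44·0.119048 + 0.27·0.0311773 + 0.29·0.124889 = 0.0970166.
P(2 | observation) = 0.00841786 / 0.0970166 = 0.0867672.

0.087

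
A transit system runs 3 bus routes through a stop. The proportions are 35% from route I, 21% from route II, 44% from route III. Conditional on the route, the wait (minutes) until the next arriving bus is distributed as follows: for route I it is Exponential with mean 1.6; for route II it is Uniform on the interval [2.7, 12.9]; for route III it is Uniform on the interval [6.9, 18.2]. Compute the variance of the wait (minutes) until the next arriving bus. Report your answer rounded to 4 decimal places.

30.7738

Per component, I: μ=1.6, E[X²]=5.12; II: μ=7.8, E[X²]=69.51; III: μ=12.55, E[X²]=168.143.
E[X] = 0.35·1.6 + 0.21·7.8 + 0.44·12.55 = 7.72.
E[X²] = 0.35·5.12 + 0.21·69.51 + 0.44·168.143 = 90.3722.
Var(X) = E[X²] − (E[X])² = 90.3722 − 59.5984 = 30.7738.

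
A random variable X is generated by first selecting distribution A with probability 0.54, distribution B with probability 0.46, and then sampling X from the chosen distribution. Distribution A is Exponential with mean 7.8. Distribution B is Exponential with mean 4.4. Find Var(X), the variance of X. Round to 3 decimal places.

Per component, A: μ=7.8, E[X²]=121.68; B: μ=4.4, E[X²]=38.72.
E[X] = 0.54·7.8 + 0.46·4.4 = 6.236.
E[X²] = 0.54·121.68 + 0.46·38.72 = 83.5184.
Var(X) = E[X²] − (E[X])² = 83.5184 − 38.8877 = 44.6307.

44.631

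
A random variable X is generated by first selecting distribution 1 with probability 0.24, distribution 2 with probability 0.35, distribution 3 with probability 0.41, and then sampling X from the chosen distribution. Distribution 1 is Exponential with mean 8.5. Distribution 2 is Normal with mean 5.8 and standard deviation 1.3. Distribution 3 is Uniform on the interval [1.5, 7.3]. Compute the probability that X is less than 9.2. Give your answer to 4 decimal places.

0.9171

Conditional on each component, P(X < 9.2): 1: 0.661203; 2: 0.995544; 3: 1.
By total probability, P(X < 9.2) = 0.24·0.661203 + 0.35·0.995544 + 0.41·1 = 0.917129.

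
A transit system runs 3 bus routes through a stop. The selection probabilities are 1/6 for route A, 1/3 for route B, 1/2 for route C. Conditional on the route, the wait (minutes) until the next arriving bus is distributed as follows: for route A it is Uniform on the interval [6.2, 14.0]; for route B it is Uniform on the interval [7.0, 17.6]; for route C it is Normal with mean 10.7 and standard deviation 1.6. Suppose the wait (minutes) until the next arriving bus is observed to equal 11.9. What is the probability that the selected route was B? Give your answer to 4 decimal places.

0.2140

Likelihoods f(11.9 | ·): A: 0.128205; B: 0.0943396; C: 0.188211.
Posterior ∝ prior × likelihood. Numerator for B: 0.333333·0.0943396 = 0.0314465.
Normalizing constant: 0.166667·0.128205 + 0.333333·0.0943396 + 0.5·0.188211 = 0.14692.
P(B | observation) = 0.0314465 / 0.14692 = 0.214039.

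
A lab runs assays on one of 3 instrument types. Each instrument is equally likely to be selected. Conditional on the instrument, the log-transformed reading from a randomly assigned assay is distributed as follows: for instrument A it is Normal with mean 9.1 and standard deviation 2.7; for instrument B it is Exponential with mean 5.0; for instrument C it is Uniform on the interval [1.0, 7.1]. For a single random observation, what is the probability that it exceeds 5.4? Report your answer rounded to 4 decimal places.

Conditional on each instrument, P(X > 5.4): A: 0.914714; B: 0.339596; C: 0.278689.
By total probability, P(X > 5.4) = 0.333333·0.914714 + 0.333333·0.339596 + 0.333333·0.278689 = 0.510999.

0.5110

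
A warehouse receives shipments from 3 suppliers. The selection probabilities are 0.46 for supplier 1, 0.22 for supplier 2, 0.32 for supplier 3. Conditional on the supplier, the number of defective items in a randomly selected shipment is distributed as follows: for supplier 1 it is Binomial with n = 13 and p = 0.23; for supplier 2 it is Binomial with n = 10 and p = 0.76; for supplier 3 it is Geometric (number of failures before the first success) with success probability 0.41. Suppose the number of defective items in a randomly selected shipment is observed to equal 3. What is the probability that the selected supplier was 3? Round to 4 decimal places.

Likelihoods P(X=3 | ·): 1: 0.254951; 2: 0.00241602; 3: 0.0842054.
Posterior ∝ prior × likelihood. Numerator for 3: 0.32·0.0842054 = 0.0269457.
Normalizing constant: 0.46·0.254951 + 0.22·0.00241602 + 0.32·0.0842054 = 0.144755.
P(3 | observation) = 0.0269457 / 0.144755 = 0.186147.

0.1861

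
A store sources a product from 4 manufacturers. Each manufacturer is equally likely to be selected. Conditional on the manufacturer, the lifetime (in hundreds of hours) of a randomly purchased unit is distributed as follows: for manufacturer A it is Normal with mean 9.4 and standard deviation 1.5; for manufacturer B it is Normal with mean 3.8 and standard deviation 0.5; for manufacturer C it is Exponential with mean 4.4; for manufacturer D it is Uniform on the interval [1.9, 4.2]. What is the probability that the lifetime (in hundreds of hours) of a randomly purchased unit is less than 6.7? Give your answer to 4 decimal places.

0.7045

Conditional on each manufacturer, P(X < 6.7): A: 0.0359303; B: 1; C: 0.781884; D: 1.
By total probability, P(X < 6.7) = 0.25·0.0359303 + 0.25·1 + 0.25·0.781884 + 0.25·1 = 0.704454.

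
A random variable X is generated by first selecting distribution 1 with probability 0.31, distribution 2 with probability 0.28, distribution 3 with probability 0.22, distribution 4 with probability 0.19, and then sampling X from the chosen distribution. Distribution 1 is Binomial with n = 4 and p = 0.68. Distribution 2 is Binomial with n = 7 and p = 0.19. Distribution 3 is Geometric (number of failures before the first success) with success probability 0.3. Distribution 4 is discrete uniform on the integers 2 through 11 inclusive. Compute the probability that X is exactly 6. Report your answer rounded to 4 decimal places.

Conditional on each component, P(X = 6): 1: 0; 2: 0.00026675; 3: 0.0352947; 4: 0.1.
By total probability, P(X = 6) = 0.31·0 + 0.28·0.00026675 + 0.22·0.0352947 + 0.19·0.1 = 0.0268395.

0.0268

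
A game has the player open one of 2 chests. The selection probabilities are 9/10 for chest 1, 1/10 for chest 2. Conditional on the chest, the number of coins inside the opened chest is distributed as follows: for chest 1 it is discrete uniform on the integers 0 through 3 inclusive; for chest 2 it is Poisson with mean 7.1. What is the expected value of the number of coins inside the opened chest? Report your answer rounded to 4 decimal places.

2.0600

Component means — 1: 1.5; 2: 7.1.
E[X] = 0.9·1.5 + 0.1·7.1 = 2.06.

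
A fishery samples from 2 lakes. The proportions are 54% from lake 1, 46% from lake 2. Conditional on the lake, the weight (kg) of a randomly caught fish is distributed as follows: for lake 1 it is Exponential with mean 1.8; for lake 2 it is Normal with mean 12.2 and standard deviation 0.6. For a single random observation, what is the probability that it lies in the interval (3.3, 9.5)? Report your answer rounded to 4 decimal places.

Conditional on each lake, P(3.3 < X < 9.5): 1: 0.154776; 2: 3.39767e-06.
By total probability, P(3.3 < X < 9.5) = 0.54·0.154776 + 0.46·3.39767e-06 = 0.0835806.

0.0836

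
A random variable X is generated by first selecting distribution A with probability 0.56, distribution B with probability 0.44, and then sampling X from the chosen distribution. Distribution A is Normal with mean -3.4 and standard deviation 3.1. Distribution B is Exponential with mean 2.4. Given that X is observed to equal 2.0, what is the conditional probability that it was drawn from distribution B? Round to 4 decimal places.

Likelihoods f(2.0 | ·): A: 0.028226; B: 0.181083.
Posterior ∝ prior × likelihood. Numerator for B: 0.44·0.181083 = 0.0796763.
Normalizing constant: 0.56·0.028226 + 0.44·0.181083 = 0.0954829.
P(B | observation) = 0.0796763 / 0.0954829 = 0.834456.

0.8345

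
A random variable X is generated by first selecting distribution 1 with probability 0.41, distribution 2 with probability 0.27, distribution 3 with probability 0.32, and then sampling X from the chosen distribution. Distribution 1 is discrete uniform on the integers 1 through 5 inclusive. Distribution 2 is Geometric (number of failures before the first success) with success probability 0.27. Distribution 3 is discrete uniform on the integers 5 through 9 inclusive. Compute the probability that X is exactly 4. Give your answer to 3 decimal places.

0.103

Conditional on each component, P(X = 4): 1: 0.2; 2: 0.0766753; 3: 0.
By total probability, P(X = 4) = 0.41·0.2 + 0.27·0.0766753 + 0.32·0 = 0.102702.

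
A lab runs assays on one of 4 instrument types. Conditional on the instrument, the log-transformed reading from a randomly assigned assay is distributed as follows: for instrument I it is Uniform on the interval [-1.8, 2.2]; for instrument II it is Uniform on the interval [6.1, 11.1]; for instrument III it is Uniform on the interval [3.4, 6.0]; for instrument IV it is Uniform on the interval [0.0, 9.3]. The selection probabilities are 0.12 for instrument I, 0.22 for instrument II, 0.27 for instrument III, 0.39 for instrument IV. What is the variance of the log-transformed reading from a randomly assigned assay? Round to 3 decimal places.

9.269

Per component, I: μ=0.2, E[X²]=1.37333; II: μ=8.6, E[X²]=76.0433; III: μ=4.7, E[X²]=22.6533; IV: μ=4.65, E[X²]=28.83.
E[X] = 0.12·0.2 + 0.22·8.6 + 0.27·4.7 + 0.39·4.65 = 4.9985.
E[X²] = 0.12·1.37333 + 0.22·76.0433 + 0.27·22.6533 + 0.39·28.83 = 34.2544.
Var(X) = E[X²] − (E[X])² = 34.2544 − 24.985 = 9.26943.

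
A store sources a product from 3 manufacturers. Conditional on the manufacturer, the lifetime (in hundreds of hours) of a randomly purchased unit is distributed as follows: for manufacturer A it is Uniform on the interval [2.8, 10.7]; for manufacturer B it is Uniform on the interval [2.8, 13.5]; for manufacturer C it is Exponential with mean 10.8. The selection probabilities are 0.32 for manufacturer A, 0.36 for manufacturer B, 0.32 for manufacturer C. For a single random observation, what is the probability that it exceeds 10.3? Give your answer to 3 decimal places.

Conditional on each manufacturer, P(X > 10.3): A: 0.0506329; B: 0.299065; C: 0.385311.
By total probability, P(X > 10.3) = 0.32·0.0506329 + 0.36·0.299065 + 0.32·0.385311 = 0.247166.

0.247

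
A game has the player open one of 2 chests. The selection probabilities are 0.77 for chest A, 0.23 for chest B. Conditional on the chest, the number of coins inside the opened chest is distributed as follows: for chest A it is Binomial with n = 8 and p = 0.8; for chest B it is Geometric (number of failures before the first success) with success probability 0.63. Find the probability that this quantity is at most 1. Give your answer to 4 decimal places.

0.1986

Conditional on each chest, P(X ≤ 1): A: 8.448e-05; B: 0.8631.
By total probability, P(X ≤ 1) = 0.77·8.448e-05 + 0.23·0.8631 = 0.198578.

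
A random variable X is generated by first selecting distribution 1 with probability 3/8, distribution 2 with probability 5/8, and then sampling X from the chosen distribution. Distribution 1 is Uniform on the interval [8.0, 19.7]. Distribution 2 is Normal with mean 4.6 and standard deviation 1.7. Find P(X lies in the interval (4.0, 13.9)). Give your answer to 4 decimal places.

0.5878

Conditional on each component, P(4.0 < X < 13.9): 1: 0.504274; 2: 0.637934.
By total probability, P(4.0 < X < 13.9) = 0.375·0.504274 + 0.625·0.637934 = 0.587811.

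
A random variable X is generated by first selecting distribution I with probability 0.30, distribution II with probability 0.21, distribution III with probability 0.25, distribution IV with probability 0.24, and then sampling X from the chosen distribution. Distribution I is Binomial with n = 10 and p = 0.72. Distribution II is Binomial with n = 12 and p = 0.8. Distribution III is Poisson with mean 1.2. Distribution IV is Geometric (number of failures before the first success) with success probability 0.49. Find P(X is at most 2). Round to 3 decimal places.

Conditional on each component, P(X ≤ 2): I: 0.000960463; II: 4.52608e-06; III: 0.879487; IV: 0.867349.
By total probability, P(X ≤ 2) = 0.3·0.000960463 + 0.21·4.52608e-06 + 0.25·0.879487 + 0.24·0.867349 = 0.428325.

0.428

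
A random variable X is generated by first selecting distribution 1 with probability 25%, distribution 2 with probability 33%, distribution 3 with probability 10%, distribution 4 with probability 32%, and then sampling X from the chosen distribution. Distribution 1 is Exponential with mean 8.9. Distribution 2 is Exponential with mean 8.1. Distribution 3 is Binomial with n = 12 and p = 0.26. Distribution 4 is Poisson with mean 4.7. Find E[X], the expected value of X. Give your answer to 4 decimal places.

Component means — 1: 8.9; 2: 8.1; 3: 3.12; 4: 4.7.
E[X] = 0.25·8.9 + 0.33·8.1 + 0.1·3.12 + 0.32·4.7 = 6.714.

6.7140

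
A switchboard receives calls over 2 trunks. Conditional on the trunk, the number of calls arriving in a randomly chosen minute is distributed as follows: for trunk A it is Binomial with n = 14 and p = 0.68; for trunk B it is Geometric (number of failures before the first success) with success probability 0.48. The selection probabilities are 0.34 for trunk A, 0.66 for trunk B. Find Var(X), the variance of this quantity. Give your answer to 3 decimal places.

18.498

Per component, A: μ=9.52, E[X²]=93.6768; B: μ=1.08333, E[X²]=3.43056.
E[X] = 0.34·9.52 + 0.66·1.08333 = 3.9518.
E[X²] = 0.34·93.6768 + 0.66·3.43056 = 34.1143.
Var(X) = E[X²] − (E[X])² = 34.1143 − 15.6167 = 18.4976.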